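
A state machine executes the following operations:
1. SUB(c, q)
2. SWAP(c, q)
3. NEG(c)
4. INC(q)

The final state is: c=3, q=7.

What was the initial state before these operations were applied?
c=3, q=-3

Working backwards:
Final state: c=3, q=7
Before step 4 (INC(q)): c=3, q=6
Before step 3 (NEG(c)): c=-3, q=6
Before step 2 (SWAP(c, q)): c=6, q=-3
Before step 1 (SUB(c, q)): c=3, q=-3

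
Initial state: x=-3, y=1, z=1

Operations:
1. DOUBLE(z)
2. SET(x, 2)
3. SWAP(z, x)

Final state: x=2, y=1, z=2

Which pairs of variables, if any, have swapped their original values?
None

Comparing initial and final values:
x: -3 → 2
z: 1 → 2
y: 1 → 1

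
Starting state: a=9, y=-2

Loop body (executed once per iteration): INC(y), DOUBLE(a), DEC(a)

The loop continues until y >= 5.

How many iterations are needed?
7

Tracing iterations:
Initial: a=9, y=-2
After iteration 1: a=17, y=-1
After iteration 2: a=33, y=0
After iteration 3: a=65, y=1
After iteration 4: a=129, y=2
After iteration 5: a=257, y=3
After iteration 6: a=513, y=4
After iteration 7: a=1025, y=5
y >= 5 now holds, so the loop exits after 7 iterations.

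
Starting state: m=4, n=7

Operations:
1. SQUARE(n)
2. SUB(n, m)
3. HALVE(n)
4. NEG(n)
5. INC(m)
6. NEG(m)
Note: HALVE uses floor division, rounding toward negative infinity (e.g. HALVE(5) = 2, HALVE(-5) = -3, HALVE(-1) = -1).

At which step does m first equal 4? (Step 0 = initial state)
Step 0

Tracing m:
Initial: m = 4 ← first occurrence
After step 1: m = 4
After step 2: m = 4
After step 3: m = 4
After step 4: m = 4
After step 5: m = 5
After step 6: m = -5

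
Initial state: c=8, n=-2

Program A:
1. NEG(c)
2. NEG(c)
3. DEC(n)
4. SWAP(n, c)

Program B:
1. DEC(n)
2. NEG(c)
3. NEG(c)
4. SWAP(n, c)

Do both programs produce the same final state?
Yes

Program A final state: c=-3, n=8
Program B final state: c=-3, n=8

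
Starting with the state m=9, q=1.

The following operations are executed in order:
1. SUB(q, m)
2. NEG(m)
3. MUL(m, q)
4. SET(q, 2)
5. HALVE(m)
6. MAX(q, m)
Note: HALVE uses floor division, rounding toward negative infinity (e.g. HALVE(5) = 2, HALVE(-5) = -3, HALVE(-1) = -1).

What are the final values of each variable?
{m: 36, q: 36}

Step-by-step execution:
Initial: m=9, q=1
After step 1 (SUB(q, m)): m=9, q=-8
After step 2 (NEG(m)): m=-9, q=-8
After step 3 (MUL(m, q)): m=72, q=-8
After step 4 (SET(q, 2)): m=72, q=2
After step 5 (HALVE(m)): m=36, q=2
After step 6 (MAX(q, m)): m=36, q=36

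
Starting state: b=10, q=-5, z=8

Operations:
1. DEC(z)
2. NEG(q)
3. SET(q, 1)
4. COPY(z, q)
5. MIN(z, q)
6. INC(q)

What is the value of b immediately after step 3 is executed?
b = 10

Tracing b through execution:
Initial: b = 10
After step 1 (DEC(z)): b = 10
After step 2 (NEG(q)): b = 10
After step 3 (SET(q, 1)): b = 10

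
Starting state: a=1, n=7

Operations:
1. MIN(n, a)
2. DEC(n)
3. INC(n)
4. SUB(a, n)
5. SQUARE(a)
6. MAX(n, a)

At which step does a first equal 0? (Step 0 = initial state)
Step 4

Tracing a:
Initial: a = 1
After step 1: a = 1
After step 2: a = 1
After step 3: a = 1
After step 4: a = 0 ← first occurrence
After step 5: a = 0
After step 6: a = 0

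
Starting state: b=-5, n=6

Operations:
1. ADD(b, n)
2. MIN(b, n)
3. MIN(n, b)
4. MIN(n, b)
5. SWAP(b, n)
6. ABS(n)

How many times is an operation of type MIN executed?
3

Counting MIN operations:
Step 2: MIN(b, n) ← MIN
Step 3: MIN(n, b) ← MIN
Step 4: MIN(n, b) ← MIN
Total: 3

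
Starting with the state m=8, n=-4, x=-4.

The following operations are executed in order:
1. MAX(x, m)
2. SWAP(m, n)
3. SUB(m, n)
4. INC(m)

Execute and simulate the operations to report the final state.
{m: -11, n: 8, x: 8}

Step-by-step execution:
Initial: m=8, n=-4, x=-4
After step 1 (MAX(x, m)): m=8, n=-4, x=8
After step 2 (SWAP(m, n)): m=-4, n=8, x=8
After step 3 (SUB(m, n)): m=-12, n=8, x=8
After step 4 (INC(m)): m=-11, n=8, x=8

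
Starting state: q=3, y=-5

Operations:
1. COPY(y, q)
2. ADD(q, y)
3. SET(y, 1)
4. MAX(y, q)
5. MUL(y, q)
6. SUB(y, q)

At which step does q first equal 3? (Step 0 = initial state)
Step 0

Tracing q:
Initial: q = 3 ← first occurrence
After step 1: q = 3
After step 2: q = 6
After step 3: q = 6
After step 4: q = 6
After step 5: q = 6
After step 6: q = 6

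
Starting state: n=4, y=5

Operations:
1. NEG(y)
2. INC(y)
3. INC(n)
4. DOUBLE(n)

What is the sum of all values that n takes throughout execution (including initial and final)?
27

Values of n at each step:
Initial: n = 4
After step 1: n = 4
After step 2: n = 4
After step 3: n = 5
After step 4: n = 10
Sum = 4 + 4 + 4 + 5 + 10 = 27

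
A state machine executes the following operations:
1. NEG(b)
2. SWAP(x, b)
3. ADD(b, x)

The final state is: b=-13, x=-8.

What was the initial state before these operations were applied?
b=8, x=-5

Working backwards:
Final state: b=-13, x=-8
Before step 3 (ADD(b, x)): b=-5, x=-8
Before step 2 (SWAP(x, b)): b=-8, x=-5
Before step 1 (NEG(b)): b=8, x=-5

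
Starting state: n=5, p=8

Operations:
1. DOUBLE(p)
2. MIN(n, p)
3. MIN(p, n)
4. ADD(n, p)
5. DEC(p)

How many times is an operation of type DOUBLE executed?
1

Counting DOUBLE operations:
Step 1: DOUBLE(p) ← DOUBLE
Total: 1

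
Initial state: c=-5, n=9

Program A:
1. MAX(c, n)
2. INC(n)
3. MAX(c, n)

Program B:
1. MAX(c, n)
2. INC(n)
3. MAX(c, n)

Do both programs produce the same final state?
Yes

Program A final state: c=10, n=10
Program B final state: c=10, n=10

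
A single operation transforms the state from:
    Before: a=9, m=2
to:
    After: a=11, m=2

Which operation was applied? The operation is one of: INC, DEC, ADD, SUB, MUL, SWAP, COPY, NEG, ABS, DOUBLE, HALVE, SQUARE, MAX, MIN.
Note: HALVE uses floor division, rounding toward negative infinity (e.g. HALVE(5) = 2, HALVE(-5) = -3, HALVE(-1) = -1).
ADD(a, m)

Analyzing the change:
Before: a=9, m=2
After: a=11, m=2
Variable a changed from 9 to 11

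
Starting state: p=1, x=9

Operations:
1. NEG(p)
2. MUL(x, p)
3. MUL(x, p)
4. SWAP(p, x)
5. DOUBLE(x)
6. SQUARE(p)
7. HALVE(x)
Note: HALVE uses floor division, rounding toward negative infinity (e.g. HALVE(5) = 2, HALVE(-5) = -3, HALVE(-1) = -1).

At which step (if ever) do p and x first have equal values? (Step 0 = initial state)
Never

p and x never become equal during execution.

Comparing values at each step:
Initial: p=1, x=9
After step 1: p=-1, x=9
After step 2: p=-1, x=-9
After step 3: p=-1, x=9
After step 4: p=9, x=-1
After step 5: p=9, x=-2
After step 6: p=81, x=-2
After step 7: p=81, x=-1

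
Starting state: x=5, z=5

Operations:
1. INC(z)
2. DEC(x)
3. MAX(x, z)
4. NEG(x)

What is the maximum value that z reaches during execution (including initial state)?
6

Values of z at each step:
Initial: z = 5
After step 1: z = 6 ← maximum
After step 2: z = 6
After step 3: z = 6
After step 4: z = 6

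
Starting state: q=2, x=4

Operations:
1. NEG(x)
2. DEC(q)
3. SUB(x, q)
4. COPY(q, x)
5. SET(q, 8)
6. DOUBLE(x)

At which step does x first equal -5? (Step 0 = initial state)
Step 3

Tracing x:
Initial: x = 4
After step 1: x = -4
After step 2: x = -4
After step 3: x = -5 ← first occurrence
After step 4: x = -5
After step 5: x = -5
After step 6: x = -10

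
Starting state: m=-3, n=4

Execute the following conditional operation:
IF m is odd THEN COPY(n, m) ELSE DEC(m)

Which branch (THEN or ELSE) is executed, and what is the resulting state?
Branch: THEN, Final state: m=-3, n=-3

Evaluating condition: m is odd
Condition is True, so THEN branch executes
After COPY(n, m): m=-3, n=-3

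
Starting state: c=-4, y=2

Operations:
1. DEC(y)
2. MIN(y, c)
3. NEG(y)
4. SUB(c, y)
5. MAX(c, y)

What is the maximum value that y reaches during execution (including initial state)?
4

Values of y at each step:
Initial: y = 2
After step 1: y = 1
After step 2: y = -4
After step 3: y = 4 ← maximum
After step 4: y = 4
After step 5: y = 4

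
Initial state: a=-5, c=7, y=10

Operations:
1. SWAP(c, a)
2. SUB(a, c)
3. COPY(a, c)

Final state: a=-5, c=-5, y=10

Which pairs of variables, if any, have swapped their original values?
None

Comparing initial and final values:
a: -5 → -5
c: 7 → -5
y: 10 → 10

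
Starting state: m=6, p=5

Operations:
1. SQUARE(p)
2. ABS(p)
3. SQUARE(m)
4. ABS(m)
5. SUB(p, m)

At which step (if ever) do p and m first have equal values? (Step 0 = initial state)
Never

p and m never become equal during execution.

Comparing values at each step:
Initial: p=5, m=6
After step 1: p=25, m=6
After step 2: p=25, m=6
After step 3: p=25, m=36
After step 4: p=25, m=36
After step 5: p=-11, m=36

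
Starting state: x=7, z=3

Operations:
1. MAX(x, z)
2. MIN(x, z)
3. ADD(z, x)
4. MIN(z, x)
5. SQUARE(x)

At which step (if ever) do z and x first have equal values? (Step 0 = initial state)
Step 2

z and x first become equal after step 2.

Comparing values at each step:
Initial: z=3, x=7
After step 1: z=3, x=7
After step 2: z=3, x=3 ← equal!
After step 3: z=6, x=3
After step 4: z=3, x=3 ← equal!
After step 5: z=3, x=9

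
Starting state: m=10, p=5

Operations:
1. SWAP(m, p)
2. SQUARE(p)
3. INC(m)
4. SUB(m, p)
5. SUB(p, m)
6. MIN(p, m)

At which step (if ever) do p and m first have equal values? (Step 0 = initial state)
Step 6

p and m first become equal after step 6.

Comparing values at each step:
Initial: p=5, m=10
After step 1: p=10, m=5
After step 2: p=100, m=5
After step 3: p=100, m=6
After step 4: p=100, m=-94
After step 5: p=194, m=-94
After step 6: p=-94, m=-94 ← equal!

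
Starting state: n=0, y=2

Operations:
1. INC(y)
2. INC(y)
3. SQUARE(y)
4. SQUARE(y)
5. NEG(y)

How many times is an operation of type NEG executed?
1

Counting NEG operations:
Step 5: NEG(y) ← NEG
Total: 1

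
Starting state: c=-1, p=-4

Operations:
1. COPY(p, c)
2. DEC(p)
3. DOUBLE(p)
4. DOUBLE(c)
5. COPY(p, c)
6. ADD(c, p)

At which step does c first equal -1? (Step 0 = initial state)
Step 0

Tracing c:
Initial: c = -1 ← first occurrence
After step 1: c = -1
After step 2: c = -1
After step 3: c = -1
After step 4: c = -2
After step 5: c = -2
After step 6: c = -4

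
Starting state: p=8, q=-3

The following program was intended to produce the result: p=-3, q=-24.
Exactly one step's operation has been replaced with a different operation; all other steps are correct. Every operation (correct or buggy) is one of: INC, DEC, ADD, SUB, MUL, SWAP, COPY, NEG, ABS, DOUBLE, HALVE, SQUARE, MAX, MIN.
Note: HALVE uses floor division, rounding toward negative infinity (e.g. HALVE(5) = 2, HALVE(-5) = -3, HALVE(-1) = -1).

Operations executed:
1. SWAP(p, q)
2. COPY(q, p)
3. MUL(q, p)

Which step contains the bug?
Step 2

Trace with buggy code:
Initial: p=8, q=-3
After step 1: p=-3, q=8
After step 2: p=-3, q=-3
After step 3: p=-3, q=9
Actual final p=-3, q=9 ≠ expected p=-3, q=-24.
Step 2 is the only position where a single-operation replacement can produce the expected result.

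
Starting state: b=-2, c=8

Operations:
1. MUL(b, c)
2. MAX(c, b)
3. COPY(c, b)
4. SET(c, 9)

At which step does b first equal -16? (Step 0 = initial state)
Step 1

Tracing b:
Initial: b = -2
After step 1: b = -16 ← first occurrence
After step 2: b = -16
After step 3: b = -16
After step 4: b = -16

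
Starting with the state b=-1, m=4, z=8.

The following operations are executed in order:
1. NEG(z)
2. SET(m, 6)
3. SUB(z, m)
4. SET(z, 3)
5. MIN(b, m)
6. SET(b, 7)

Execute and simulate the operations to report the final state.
{b: 7, m: 6, z: 3}

Step-by-step execution:
Initial: b=-1, m=4, z=8
After step 1 (NEG(z)): b=-1, m=4, z=-8
After step 2 (SET(m, 6)): b=-1, m=6, z=-8
After step 3 (SUB(z, m)): b=-1, m=6, z=-14
After step 4 (SET(z, 3)): b=-1, m=6, z=3
After step 5 (MIN(b, m)): b=-1, m=6, z=3
After step 6 (SET(b, 7)): b=7, m=6, z=3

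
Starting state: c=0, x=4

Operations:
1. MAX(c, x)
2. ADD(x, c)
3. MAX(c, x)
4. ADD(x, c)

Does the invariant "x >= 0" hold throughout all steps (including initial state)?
Yes

The invariant holds at every step.

State at each step:
Initial: c=0, x=4
After step 1: c=4, x=4
After step 2: c=4, x=8
After step 3: c=8, x=8
After step 4: c=8, x=16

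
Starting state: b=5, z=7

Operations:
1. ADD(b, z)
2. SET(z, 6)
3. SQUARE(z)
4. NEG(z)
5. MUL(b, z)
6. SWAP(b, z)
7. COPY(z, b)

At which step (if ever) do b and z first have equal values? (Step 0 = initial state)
Step 7

b and z first become equal after step 7.

Comparing values at each step:
Initial: b=5, z=7
After step 1: b=12, z=7
After step 2: b=12, z=6
After step 3: b=12, z=36
After step 4: b=12, z=-36
After step 5: b=-432, z=-36
After step 6: b=-36, z=-432
After step 7: b=-36, z=-36 ← equal!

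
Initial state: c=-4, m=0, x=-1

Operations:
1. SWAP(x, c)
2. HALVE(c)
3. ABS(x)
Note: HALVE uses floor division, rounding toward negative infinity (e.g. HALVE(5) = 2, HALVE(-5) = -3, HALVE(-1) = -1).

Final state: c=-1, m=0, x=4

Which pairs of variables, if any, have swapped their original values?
None

Comparing initial and final values:
c: -4 → -1
m: 0 → 0
x: -1 → 4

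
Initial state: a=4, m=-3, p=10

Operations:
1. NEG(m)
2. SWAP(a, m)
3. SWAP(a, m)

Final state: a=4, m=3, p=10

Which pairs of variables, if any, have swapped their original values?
None

Comparing initial and final values:
m: -3 → 3
p: 10 → 10
a: 4 → 4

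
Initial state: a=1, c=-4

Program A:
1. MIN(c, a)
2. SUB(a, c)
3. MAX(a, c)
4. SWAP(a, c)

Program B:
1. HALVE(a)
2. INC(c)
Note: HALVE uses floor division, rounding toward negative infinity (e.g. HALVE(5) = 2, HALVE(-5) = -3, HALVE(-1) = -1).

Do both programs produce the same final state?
No

Program A final state: a=-4, c=5
Program B final state: a=0, c=-3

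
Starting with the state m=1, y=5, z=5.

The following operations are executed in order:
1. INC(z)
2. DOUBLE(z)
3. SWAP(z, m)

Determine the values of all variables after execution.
{m: 12, y: 5, z: 1}

Step-by-step execution:
Initial: m=1, y=5, z=5
After step 1 (INC(z)): m=1, y=5, z=6
After step 2 (DOUBLE(z)): m=1, y=5, z=12
After step 3 (SWAP(z, m)): m=12, y=5, z=1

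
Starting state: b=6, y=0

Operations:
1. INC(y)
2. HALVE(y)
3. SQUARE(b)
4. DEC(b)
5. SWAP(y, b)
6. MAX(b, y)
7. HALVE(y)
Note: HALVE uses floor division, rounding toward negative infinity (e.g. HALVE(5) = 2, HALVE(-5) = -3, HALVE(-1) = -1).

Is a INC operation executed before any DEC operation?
Yes

First INC: step 1
First DEC: step 4
Since 1 < 4, INC comes first.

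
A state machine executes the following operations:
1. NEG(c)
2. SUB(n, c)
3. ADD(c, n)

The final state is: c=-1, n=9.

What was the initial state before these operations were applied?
c=10, n=-1

Working backwards:
Final state: c=-1, n=9
Before step 3 (ADD(c, n)): c=-10, n=9
Before step 2 (SUB(n, c)): c=-10, n=-1
Before step 1 (NEG(c)): c=10, n=-1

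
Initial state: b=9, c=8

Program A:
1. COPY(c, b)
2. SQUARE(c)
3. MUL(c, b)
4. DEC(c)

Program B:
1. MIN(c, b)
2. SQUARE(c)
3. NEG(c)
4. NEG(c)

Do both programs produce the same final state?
No

Program A final state: b=9, c=728
Program B final state: b=9, c=64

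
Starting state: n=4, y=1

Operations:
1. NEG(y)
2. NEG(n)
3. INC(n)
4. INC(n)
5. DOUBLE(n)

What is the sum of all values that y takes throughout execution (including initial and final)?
-4

Values of y at each step:
Initial: y = 1
After step 1: y = -1
After step 2: y = -1
After step 3: y = -1
After step 4: y = -1
After step 5: y = -1
Sum = 1 + -1 + -1 + -1 + -1 + -1 = -4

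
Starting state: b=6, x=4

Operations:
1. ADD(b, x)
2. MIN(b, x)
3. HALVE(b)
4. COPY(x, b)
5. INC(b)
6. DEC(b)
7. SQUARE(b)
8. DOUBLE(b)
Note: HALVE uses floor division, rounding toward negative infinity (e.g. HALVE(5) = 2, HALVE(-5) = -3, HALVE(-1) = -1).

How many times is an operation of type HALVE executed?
1

Counting HALVE operations:
Step 3: HALVE(b) ← HALVE
Total: 1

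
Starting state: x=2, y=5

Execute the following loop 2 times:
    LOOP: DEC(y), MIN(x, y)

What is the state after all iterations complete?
x=2, y=3

Iteration trace:
Start: x=2, y=5
After iteration 1: x=2, y=4
After iteration 2: x=2, y=3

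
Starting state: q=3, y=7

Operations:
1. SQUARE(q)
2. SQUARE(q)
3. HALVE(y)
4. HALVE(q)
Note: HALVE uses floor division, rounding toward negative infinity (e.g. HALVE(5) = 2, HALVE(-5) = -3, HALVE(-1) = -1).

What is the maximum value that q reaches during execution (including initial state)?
81

Values of q at each step:
Initial: q = 3
After step 1: q = 9
After step 2: q = 81 ← maximum
After step 3: q = 81
After step 4: q = 40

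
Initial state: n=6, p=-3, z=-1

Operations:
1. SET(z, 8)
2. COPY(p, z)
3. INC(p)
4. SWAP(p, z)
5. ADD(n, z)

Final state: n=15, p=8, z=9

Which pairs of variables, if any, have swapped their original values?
None

Comparing initial and final values:
z: -1 → 9
n: 6 → 15
p: -3 → 8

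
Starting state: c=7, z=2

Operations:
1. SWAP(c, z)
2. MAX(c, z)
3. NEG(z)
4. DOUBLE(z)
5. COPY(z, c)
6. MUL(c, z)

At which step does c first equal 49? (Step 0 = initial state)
Step 6

Tracing c:
Initial: c = 7
After step 1: c = 2
After step 2: c = 7
After step 3: c = 7
After step 4: c = 7
After step 5: c = 7
After step 6: c = 49 ← first occurrence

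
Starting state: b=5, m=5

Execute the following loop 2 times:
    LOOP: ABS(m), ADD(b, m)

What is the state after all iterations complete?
b=15, m=5

Iteration trace:
Start: b=5, m=5
After iteration 1: b=10, m=5
After iteration 2: b=15, m=5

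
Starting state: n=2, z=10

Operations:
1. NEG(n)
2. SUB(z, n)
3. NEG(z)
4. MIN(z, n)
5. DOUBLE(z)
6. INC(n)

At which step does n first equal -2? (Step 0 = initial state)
Step 1

Tracing n:
Initial: n = 2
After step 1: n = -2 ← first occurrence
After step 2: n = -2
After step 3: n = -2
After step 4: n = -2
After step 5: n = -2
After step 6: n = -1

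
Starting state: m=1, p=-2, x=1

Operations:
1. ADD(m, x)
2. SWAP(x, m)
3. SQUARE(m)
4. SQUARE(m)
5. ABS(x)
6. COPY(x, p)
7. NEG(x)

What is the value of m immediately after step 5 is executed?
m = 1

Tracing m through execution:
Initial: m = 1
After step 1 (ADD(m, x)): m = 2
After step 2 (SWAP(x, m)): m = 1
After step 3 (SQUARE(m)): m = 1
After step 4 (SQUARE(m)): m = 1
After step 5 (ABS(x)): m = 1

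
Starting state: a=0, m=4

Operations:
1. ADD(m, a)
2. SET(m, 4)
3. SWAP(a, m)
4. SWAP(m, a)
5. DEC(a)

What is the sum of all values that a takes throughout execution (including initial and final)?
3

Values of a at each step:
Initial: a = 0
After step 1: a = 0
After step 2: a = 0
After step 3: a = 4
After step 4: a = 0
After step 5: a = -1
Sum = 0 + 0 + 0 + 4 + 0 + -1 = 3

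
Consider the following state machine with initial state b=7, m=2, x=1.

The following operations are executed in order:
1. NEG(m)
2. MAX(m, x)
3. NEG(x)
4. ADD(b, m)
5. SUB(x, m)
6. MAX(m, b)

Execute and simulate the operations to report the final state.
{b: 8, m: 8, x: -2}

Step-by-step execution:
Initial: b=7, m=2, x=1
After step 1 (NEG(m)): b=7, m=-2, x=1
After step 2 (MAX(m, x)): b=7, m=1, x=1
After step 3 (NEG(x)): b=7, m=1, x=-1
After step 4 (ADD(b, m)): b=8, m=1, x=-1
After step 5 (SUB(x, m)): b=8, m=1, x=-2
After step 6 (MAX(m, b)): b=8, m=8, x=-2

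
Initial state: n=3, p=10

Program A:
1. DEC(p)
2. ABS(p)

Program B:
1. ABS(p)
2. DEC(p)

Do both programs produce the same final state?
Yes

Program A final state: n=3, p=9
Program B final state: n=3, p=9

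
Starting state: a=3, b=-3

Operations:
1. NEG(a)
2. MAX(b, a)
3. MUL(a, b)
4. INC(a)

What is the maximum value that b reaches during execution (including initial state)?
-3

Values of b at each step:
Initial: b = -3 ← maximum
After step 1: b = -3
After step 2: b = -3
After step 3: b = -3
After step 4: b = -3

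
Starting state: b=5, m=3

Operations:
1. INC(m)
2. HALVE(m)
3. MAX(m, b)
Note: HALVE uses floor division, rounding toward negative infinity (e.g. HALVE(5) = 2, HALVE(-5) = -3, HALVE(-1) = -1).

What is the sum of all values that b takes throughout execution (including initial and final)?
20

Values of b at each step:
Initial: b = 5
After step 1: b = 5
After step 2: b = 5
After step 3: b = 5
Sum = 5 + 5 + 5 + 5 = 20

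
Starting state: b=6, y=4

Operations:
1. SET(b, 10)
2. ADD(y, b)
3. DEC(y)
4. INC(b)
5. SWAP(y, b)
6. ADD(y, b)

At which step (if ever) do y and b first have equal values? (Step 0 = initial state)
Never

y and b never become equal during execution.

Comparing values at each step:
Initial: y=4, b=6
After step 1: y=4, b=10
After step 2: y=14, b=10
After step 3: y=13, b=10
After step 4: y=13, b=11
After step 5: y=11, b=13
After step 6: y=24, b=13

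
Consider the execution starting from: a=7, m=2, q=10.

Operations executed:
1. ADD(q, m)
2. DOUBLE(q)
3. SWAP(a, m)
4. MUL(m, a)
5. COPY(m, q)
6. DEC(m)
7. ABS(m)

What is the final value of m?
m = 23

Tracing execution:
Step 1: ADD(q, m) → m = 2
Step 2: DOUBLE(q) → m = 2
Step 3: SWAP(a, m) → m = 7
Step 4: MUL(m, a) → m = 14
Step 5: COPY(m, q) → m = 24
Step 6: DEC(m) → m = 23
Step 7: ABS(m) → m = 23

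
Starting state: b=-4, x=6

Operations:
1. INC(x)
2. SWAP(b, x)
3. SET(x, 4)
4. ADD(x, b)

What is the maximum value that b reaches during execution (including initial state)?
7

Values of b at each step:
Initial: b = -4
After step 1: b = -4
After step 2: b = 7 ← maximum
After step 3: b = 7
After step 4: b = 7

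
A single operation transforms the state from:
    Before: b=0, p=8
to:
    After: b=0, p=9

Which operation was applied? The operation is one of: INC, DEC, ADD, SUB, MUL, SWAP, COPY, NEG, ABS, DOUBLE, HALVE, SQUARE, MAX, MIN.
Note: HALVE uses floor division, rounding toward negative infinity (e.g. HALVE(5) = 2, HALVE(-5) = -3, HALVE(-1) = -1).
INC(p)

Analyzing the change:
Before: b=0, p=8
After: b=0, p=9
Variable p changed from 8 to 9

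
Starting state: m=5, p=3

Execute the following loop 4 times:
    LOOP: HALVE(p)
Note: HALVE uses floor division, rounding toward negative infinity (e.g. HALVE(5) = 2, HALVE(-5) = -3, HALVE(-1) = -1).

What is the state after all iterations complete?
m=5, p=0

Iteration trace:
Start: m=5, p=3
After iteration 1: m=5, p=1
After iteration 2: m=5, p=0
After iteration 3: m=5, p=0
After iteration 4: m=5, p=0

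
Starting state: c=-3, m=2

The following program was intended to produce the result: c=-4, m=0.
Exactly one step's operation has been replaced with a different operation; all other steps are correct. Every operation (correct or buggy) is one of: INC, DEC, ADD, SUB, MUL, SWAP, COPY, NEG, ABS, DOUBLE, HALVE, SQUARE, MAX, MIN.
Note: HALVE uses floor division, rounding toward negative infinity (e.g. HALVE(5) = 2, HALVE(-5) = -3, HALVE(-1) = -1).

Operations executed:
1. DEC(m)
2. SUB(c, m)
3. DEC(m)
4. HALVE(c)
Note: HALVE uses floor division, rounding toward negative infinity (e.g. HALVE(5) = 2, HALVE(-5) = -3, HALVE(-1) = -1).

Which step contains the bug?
Step 4

Trace with buggy code:
Initial: c=-3, m=2
After step 1: c=-3, m=1
After step 2: c=-4, m=1
After step 3: c=-4, m=0
After step 4: c=-2, m=0
Actual final c=-2, m=0 ≠ expected c=-4, m=0.
Step 4 is the only position where a single-operation replacement can produce the expected result.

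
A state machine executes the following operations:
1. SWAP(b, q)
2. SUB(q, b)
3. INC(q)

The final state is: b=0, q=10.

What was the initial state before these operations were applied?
b=9, q=0

Working backwards:
Final state: b=0, q=10
Before step 3 (INC(q)): b=0, q=9
Before step 2 (SUB(q, b)): b=0, q=9
Before step 1 (SWAP(b, q)): b=9, q=0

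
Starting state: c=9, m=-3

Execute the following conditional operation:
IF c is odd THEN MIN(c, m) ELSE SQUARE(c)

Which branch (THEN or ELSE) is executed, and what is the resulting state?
Branch: THEN, Final state: c=-3, m=-3

Evaluating condition: c is odd
Condition is True, so THEN branch executes
After MIN(c, m): c=-3, m=-3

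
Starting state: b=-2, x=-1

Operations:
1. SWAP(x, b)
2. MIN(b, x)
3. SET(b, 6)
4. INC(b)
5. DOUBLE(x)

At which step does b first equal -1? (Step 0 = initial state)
Step 1

Tracing b:
Initial: b = -2
After step 1: b = -1 ← first occurrence
After step 2: b = -2
After step 3: b = 6
After step 4: b = 7
After step 5: b = 7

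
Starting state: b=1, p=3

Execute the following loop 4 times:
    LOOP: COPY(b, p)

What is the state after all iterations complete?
b=3, p=3

Iteration trace:
Start: b=1, p=3
After iteration 1: b=3, p=3
After iteration 2: b=3, p=3
After iteration 3: b=3, p=3
After iteration 4: b=3, p=3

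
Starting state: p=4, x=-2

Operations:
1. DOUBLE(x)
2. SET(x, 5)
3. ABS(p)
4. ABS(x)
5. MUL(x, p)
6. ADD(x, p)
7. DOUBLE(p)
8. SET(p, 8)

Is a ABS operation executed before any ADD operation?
Yes

First ABS: step 3
First ADD: step 6
Since 3 < 6, ABS comes first.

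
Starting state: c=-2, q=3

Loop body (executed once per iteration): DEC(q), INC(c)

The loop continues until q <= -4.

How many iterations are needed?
7

Tracing iterations:
Initial: c=-2, q=3
After iteration 1: c=-1, q=2
After iteration 2: c=0, q=1
After iteration 3: c=1, q=0
After iteration 4: c=2, q=-1
After iteration 5: c=3, q=-2
After iteration 6: c=4, q=-3
After iteration 7: c=5, q=-4
q <= -4 now holds, so the loop exits after 7 iterations.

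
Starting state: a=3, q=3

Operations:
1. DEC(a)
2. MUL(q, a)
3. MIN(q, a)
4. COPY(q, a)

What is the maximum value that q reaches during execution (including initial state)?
6

Values of q at each step:
Initial: q = 3
After step 1: q = 3
After step 2: q = 6 ← maximum
After step 3: q = 2
After step 4: q = 2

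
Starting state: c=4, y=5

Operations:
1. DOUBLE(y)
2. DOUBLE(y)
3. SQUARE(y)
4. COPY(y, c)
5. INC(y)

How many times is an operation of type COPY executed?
1

Counting COPY operations:
Step 4: COPY(y, c) ← COPY
Total: 1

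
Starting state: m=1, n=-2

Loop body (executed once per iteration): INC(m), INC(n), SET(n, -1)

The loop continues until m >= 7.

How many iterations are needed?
6

Tracing iterations:
Initial: m=1, n=-2
After iteration 1: m=2, n=-1
After iteration 2: m=3, n=-1
After iteration 3: m=4, n=-1
After iteration 4: m=5, n=-1
After iteration 5: m=6, n=-1
After iteration 6: m=7, n=-1
m >= 7 now holds, so the loop exits after 6 iterations.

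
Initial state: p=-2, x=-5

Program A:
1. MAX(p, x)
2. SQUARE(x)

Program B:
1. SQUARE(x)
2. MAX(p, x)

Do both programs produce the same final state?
No

Program A final state: p=-2, x=25
Program B final state: p=25, x=25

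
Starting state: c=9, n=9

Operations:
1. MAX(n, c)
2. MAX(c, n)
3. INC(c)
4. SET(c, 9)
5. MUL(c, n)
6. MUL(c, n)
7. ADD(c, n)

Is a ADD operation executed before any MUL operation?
No

First ADD: step 7
First MUL: step 5
Since 7 > 5, MUL comes first.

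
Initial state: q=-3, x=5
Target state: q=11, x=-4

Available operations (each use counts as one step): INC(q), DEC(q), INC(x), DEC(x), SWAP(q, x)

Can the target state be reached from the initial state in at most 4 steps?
No

The target state cannot be reached within 4 steps.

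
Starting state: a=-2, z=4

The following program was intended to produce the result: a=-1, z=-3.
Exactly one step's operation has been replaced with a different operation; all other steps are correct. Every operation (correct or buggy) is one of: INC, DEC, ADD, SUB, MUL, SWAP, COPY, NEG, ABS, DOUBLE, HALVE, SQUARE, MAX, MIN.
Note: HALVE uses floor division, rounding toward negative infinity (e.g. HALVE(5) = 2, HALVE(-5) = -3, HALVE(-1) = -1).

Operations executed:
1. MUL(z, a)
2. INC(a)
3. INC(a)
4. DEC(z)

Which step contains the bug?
Step 2

Trace with buggy code:
Initial: a=-2, z=4
After step 1: a=-2, z=-8
After step 2: a=-1, z=-8
After step 3: a=0, z=-8
After step 4: a=0, z=-9
Actual final a=0, z=-9 ≠ expected a=-1, z=-3.
Step 2 is the only position where a single-operation replacement can produce the expected result.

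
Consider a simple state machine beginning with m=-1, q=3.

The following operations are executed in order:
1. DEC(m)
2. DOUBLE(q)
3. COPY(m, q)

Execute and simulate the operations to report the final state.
{m: 6, q: 6}

Step-by-step execution:
Initial: m=-1, q=3
After step 1 (DEC(m)): m=-2, q=3
After step 2 (DOUBLE(q)): m=-2, q=6
After step 3 (COPY(m, q)): m=6, q=6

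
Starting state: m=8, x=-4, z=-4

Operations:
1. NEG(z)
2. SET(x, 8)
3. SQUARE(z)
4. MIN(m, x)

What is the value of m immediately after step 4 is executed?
m = 8

Tracing m through execution:
Initial: m = 8
After step 1 (NEG(z)): m = 8
After step 2 (SET(x, 8)): m = 8
After step 3 (SQUARE(z)): m = 8
After step 4 (MIN(m, x)): m = 8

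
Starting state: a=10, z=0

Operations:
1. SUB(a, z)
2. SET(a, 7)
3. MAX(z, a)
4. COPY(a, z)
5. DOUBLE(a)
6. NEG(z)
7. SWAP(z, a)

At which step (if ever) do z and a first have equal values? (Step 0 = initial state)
Step 3

z and a first become equal after step 3.

Comparing values at each step:
Initial: z=0, a=10
After step 1: z=0, a=10
After step 2: z=0, a=7
After step 3: z=7, a=7 ← equal!
After step 4: z=7, a=7 ← equal!
After step 5: z=7, a=14
After step 6: z=-7, a=14
After step 7: z=14, a=-7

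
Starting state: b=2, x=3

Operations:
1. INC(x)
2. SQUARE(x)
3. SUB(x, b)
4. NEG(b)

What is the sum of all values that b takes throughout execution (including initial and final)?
6

Values of b at each step:
Initial: b = 2
After step 1: b = 2
After step 2: b = 2
After step 3: b = 2
After step 4: b = -2
Sum = 2 + 2 + 2 + 2 + -2 = 6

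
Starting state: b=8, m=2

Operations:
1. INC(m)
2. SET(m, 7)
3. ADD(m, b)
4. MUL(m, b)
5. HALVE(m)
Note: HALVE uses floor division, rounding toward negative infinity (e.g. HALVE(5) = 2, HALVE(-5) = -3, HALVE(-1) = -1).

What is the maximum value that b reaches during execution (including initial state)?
8

Values of b at each step:
Initial: b = 8 ← maximum
After step 1: b = 8
After step 2: b = 8
After step 3: b = 8
After step 4: b = 8
After step 5: b = 8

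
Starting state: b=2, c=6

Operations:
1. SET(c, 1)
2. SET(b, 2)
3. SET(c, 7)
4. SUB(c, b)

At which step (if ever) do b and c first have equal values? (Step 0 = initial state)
Never

b and c never become equal during execution.

Comparing values at each step:
Initial: b=2, c=6
After step 1: b=2, c=1
After step 2: b=2, c=1
After step 3: b=2, c=7
After step 4: b=2, c=5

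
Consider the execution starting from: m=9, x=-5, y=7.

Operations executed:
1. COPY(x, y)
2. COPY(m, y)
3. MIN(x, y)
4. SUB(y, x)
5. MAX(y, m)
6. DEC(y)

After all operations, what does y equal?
y = 6

Tracing execution:
Step 1: COPY(x, y) → y = 7
Step 2: COPY(m, y) → y = 7
Step 3: MIN(x, y) → y = 7
Step 4: SUB(y, x) → y = 0
Step 5: MAX(y, m) → y = 7
Step 6: DEC(y) → y = 6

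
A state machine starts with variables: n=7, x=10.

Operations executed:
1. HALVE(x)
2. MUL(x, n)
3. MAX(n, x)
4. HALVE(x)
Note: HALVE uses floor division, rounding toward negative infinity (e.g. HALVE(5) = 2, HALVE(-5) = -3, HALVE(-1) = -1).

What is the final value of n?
n = 35

Tracing execution:
Step 1: HALVE(x) → n = 7
Step 2: MUL(x, n) → n = 7
Step 3: MAX(n, x) → n = 35
Step 4: HALVE(x) → n = 35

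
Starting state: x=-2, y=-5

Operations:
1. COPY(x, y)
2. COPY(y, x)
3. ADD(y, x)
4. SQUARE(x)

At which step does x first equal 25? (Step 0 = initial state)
Step 4

Tracing x:
Initial: x = -2
After step 1: x = -5
After step 2: x = -5
After step 3: x = -5
After step 4: x = 25 ← first occurrence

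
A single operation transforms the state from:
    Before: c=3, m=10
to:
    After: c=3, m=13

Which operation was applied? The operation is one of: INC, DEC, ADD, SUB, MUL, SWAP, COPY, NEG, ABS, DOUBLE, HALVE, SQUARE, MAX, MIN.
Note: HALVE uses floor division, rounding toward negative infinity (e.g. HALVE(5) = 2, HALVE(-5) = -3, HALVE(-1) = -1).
ADD(m, c)

Analyzing the change:
Before: c=3, m=10
After: c=3, m=13
Variable m changed from 10 to 13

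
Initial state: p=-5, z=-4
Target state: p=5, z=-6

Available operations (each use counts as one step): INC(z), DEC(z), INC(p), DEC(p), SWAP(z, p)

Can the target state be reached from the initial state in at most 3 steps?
No

The target state cannot be reached within 3 steps.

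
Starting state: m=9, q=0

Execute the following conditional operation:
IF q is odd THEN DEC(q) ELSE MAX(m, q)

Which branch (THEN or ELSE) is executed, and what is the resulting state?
Branch: ELSE, Final state: m=9, q=0

Evaluating condition: q is odd
Condition is False, so ELSE branch executes
After MAX(m, q): m=9, q=0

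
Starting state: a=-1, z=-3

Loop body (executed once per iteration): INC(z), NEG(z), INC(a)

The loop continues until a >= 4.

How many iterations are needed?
5

Tracing iterations:
Initial: a=-1, z=-3
After iteration 1: a=0, z=2
After iteration 2: a=1, z=-3
After iteration 3: a=2, z=2
After iteration 4: a=3, z=-3
After iteration 5: a=4, z=2
a >= 4 now holds, so the loop exits after 5 iterations.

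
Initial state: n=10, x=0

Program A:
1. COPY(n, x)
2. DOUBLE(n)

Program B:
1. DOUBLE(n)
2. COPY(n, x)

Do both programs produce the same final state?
Yes

Program A final state: n=0, x=0
Program B final state: n=0, x=0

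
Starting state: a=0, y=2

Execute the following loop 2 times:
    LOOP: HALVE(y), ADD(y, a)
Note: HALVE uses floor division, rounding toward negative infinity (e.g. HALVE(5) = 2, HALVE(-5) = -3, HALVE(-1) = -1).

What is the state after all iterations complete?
a=0, y=0

Iteration trace:
Start: a=0, y=2
After iteration 1: a=0, y=1
After iteration 2: a=0, y=0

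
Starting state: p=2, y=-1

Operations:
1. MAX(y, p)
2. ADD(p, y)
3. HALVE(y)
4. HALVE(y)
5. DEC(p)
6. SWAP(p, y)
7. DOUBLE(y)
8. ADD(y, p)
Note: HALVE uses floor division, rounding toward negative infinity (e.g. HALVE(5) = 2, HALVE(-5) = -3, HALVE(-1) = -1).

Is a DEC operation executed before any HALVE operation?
No

First DEC: step 5
First HALVE: step 3
Since 5 > 3, HALVE comes first.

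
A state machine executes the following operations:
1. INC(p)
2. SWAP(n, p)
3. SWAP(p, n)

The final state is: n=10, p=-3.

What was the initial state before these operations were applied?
n=10, p=-4

Working backwards:
Final state: n=10, p=-3
Before step 3 (SWAP(p, n)): n=-3, p=10
Before step 2 (SWAP(n, p)): n=10, p=-3
Before step 1 (INC(p)): n=10, p=-4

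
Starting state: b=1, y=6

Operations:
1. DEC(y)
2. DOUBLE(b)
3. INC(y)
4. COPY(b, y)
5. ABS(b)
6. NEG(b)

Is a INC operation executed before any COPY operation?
Yes

First INC: step 3
First COPY: step 4
Since 3 < 4, INC comes first.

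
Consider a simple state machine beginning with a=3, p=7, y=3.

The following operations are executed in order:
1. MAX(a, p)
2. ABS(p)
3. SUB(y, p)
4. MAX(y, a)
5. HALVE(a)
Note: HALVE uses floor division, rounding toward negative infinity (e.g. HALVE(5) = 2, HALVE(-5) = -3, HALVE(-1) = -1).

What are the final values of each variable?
{a: 3, p: 7, y: 7}

Step-by-step execution:
Initial: a=3, p=7, y=3
After step 1 (MAX(a, p)): a=7, p=7, y=3
After step 2 (ABS(p)): a=7, p=7, y=3
After step 3 (SUB(y, p)): a=7, p=7, y=-4
After step 4 (MAX(y, a)): a=7, p=7, y=7
After step 5 (HALVE(a)): a=3, p=7, y=7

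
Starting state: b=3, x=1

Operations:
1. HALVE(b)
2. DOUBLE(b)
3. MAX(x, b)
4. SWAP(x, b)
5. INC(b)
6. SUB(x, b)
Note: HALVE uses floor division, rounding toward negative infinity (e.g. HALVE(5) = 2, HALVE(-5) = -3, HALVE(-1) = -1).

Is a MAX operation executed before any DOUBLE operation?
No

First MAX: step 3
First DOUBLE: step 2
Since 3 > 2, DOUBLE comes first.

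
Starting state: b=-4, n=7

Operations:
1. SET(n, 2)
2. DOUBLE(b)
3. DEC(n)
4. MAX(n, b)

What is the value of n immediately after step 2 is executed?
n = 2

Tracing n through execution:
Initial: n = 7
After step 1 (SET(n, 2)): n = 2
After step 2 (DOUBLE(b)): n = 2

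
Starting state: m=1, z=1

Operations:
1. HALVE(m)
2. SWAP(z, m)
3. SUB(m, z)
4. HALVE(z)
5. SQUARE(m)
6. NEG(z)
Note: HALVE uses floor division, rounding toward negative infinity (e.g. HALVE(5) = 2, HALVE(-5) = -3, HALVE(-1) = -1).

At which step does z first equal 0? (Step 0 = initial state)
Step 2

Tracing z:
Initial: z = 1
After step 1: z = 1
After step 2: z = 0 ← first occurrence
After step 3: z = 0
After step 4: z = 0
After step 5: z = 0
After step 6: z = 0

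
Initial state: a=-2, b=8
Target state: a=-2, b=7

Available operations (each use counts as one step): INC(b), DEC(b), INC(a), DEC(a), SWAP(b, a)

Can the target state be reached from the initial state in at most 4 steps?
Yes

Path (1 step): DEC(b)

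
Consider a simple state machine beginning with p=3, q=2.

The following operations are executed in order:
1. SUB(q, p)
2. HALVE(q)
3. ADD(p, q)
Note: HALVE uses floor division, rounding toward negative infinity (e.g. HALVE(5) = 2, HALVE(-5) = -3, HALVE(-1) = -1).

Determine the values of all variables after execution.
{p: 2, q: -1}

Step-by-step execution:
Initial: p=3, q=2
After step 1 (SUB(q, p)): p=3, q=-1
After step 2 (HALVE(q)): p=3, q=-1
After step 3 (ADD(p, q)): p=2, q=-1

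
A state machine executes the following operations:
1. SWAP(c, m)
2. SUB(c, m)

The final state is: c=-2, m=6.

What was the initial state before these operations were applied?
c=6, m=4

Working backwards:
Final state: c=-2, m=6
Before step 2 (SUB(c, m)): c=4, m=6
Before step 1 (SWAP(c, m)): c=6, m=4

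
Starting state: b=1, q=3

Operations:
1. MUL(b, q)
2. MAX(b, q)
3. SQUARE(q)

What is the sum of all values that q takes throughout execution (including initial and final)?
18

Values of q at each step:
Initial: q = 3
After step 1: q = 3
After step 2: q = 3
After step 3: q = 9
Sum = 3 + 3 + 3 + 9 = 18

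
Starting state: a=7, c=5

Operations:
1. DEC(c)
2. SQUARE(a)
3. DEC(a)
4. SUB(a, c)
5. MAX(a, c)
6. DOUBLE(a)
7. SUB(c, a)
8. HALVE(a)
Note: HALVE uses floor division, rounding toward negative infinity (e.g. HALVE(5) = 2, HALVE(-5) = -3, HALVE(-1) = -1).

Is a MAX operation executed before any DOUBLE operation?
Yes

First MAX: step 5
First DOUBLE: step 6
Since 5 < 6, MAX comes first.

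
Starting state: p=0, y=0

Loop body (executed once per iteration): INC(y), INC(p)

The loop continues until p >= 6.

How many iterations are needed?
6

Tracing iterations:
Initial: p=0, y=0
After iteration 1: p=1, y=1
After iteration 2: p=2, y=2
After iteration 3: p=3, y=3
After iteration 4: p=4, y=4
After iteration 5: p=5, y=5
After iteration 6: p=6, y=6
p >= 6 now holds, so the loop exits after 6 iterations.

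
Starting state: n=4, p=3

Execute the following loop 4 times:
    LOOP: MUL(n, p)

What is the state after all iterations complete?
n=324, p=3

Iteration trace:
Start: n=4, p=3
After iteration 1: n=12, p=3
After iteration 2: n=36, p=3
After iteration 3: n=108, p=3
After iteration 4: n=324, p=3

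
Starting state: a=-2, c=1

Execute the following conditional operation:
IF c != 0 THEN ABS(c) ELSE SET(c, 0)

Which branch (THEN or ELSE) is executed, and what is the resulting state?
Branch: THEN, Final state: a=-2, c=1

Evaluating condition: c != 0
c = 1
Condition is True, so THEN branch executes
After ABS(c): a=-2, c=1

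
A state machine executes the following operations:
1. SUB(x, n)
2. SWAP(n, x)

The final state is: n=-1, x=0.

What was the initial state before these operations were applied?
n=0, x=-1

Working backwards:
Final state: n=-1, x=0
Before step 2 (SWAP(n, x)): n=0, x=-1
Before step 1 (SUB(x, n)): n=0, x=-1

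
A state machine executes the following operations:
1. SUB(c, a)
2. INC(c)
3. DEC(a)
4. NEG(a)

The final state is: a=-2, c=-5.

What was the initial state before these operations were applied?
a=3, c=-3

Working backwards:
Final state: a=-2, c=-5
Before step 4 (NEG(a)): a=2, c=-5
Before step 3 (DEC(a)): a=3, c=-5
Before step 2 (INC(c)): a=3, c=-6
Before step 1 (SUB(c, a)): a=3, c=-3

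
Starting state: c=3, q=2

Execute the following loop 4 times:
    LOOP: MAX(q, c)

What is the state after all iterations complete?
c=3, q=3

Iteration trace:
Start: c=3, q=2
After iteration 1: c=3, q=3
After iteration 2: c=3, q=3
After iteration 3: c=3, q=3
After iteration 4: c=3, q=3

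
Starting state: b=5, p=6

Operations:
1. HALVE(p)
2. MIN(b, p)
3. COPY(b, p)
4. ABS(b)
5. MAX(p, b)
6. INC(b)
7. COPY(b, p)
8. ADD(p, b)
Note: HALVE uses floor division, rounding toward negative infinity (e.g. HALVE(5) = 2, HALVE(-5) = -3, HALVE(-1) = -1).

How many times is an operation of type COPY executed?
2

Counting COPY operations:
Step 3: COPY(b, p) ← COPY
Step 7: COPY(b, p) ← COPY
Total: 2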